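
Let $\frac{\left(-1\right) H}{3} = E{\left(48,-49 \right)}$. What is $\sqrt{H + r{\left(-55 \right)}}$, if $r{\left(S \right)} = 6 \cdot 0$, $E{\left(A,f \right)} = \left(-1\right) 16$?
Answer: $4 \sqrt{3} \approx 6.9282$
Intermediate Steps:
$E{\left(A,f \right)} = -16$
$r{\left(S \right)} = 0$
$H = 48$ ($H = \left(-3\right) \left(-16\right) = 48$)
$\sqrt{H + r{\left(-55 \right)}} = \sqrt{48 + 0} = \sqrt{48} = 4 \sqrt{3}$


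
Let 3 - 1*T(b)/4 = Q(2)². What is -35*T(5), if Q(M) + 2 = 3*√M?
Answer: 2660 - 1680*√2 ≈ 284.12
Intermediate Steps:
Q(M) = -2 + 3*√M
T(b) = 12 - 4*(-2 + 3*√2)²
-35*T(5) = -35*(-76 + 48*√2) = 2660 - 1680*√2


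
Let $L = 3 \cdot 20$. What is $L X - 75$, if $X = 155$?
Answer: $9225$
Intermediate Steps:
$L = 60$
$L X - 75 = 60 \cdot 155 - 75 = 9300 - 75 = 9225$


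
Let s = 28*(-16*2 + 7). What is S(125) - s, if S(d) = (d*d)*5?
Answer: 78825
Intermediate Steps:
S(d) = 5*d² (S(d) = d²*5 = 5*d²)
s = -700 (s = 28*(-32 + 7) = 28*(-25) = -700)
S(125) - s = 5*125² - 1*(-700) = 5*15625 + 700 = 78125 + 700 = 78825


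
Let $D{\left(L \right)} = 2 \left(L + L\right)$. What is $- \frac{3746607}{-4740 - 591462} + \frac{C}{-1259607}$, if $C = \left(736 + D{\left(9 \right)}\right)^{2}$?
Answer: $\frac{1454641850227}{250326737538} \approx 5.811$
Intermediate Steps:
$D{\left(L \right)} = 4 L$ ($D{\left(L \right)} = 2 \cdot 2 L = 4 L$)
$C = 595984$ ($C = \left(736 + 4 \cdot 9\right)^{2} = \left(736 + 36\right)^{2} = 772^{2} = 595984$)
$- \frac{3746607}{-4740 - 591462} + \frac{C}{-1259607} = - \frac{3746607}{-4740 - 591462} + \frac{595984}{-1259607} = - \frac{3746607}{-4740 - 591462} + 595984 \left(- \frac{1}{1259607}\right) = - \frac{3746607}{-596202} - \frac{595984}{1259607} = \left(-3746607\right) \left(- \frac{1}{596202}\right) - \frac{595984}{1259607} = \frac{1248869}{198734} - \frac{595984}{1259607} = \frac{1454641850227}{250326737538}$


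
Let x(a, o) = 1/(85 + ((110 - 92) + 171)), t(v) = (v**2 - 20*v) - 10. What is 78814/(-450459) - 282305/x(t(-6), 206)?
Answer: -34843710949444/450459 ≈ -7.7352e+7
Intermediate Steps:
t(v) = -10 + v**2 - 20*v
x(a, o) = 1/274 (x(a, o) = 1/(85 + (18 + 171)) = 1/(85 + 189) = 1/274)
78814/(-450459) - 282305/x(t(-6), 206) = 78814/(-450459) - 282305/1/274 = 78814*(-1/450459) - 282305*274 = -78814/450459 - 77351570 = -34843710949444/450459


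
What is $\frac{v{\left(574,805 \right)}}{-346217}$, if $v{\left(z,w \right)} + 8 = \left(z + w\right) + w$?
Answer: $- \frac{2176}{346217} \approx -0.0062851$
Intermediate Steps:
$v{\left(z,w \right)} = -8 + z + 2 w$ ($v{\left(z,w \right)} = -8 + \left(\left(z + w\right) + w\right) = -8 + \left(\left(w + z\right) + w\right) = -8 + \left(z + 2 w\right) = -8 + z + 2 w$)
$\frac{v{\left(574,805 \right)}}{-346217} = \frac{-8 + 574 + 2 \cdot 805}{-346217} = \left(-8 + 574 + 1610\right) \left(- \frac{1}{346217}\right) = 2176 \left(- \frac{1}{346217}\right) = - \frac{2176}{346217}$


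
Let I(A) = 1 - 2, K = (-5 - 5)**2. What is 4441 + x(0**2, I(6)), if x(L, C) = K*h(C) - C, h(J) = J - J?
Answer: 4442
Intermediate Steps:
K = 100 (K = (-10)**2 = 100)
I(A) = -1
h(J) = 0
x(L, C) = -C (x(L, C) = 100*0 - C = 0 - C = -C)
4441 + x(0**2, I(6)) = 4441 - 1*(-1) = 4441 + 1 = 4442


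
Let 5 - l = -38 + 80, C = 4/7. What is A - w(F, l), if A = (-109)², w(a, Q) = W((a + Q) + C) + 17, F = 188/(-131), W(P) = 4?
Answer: 11860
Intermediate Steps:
C = 4/7 (C = 4*(⅐) = 4/7 ≈ 0.57143)
l = -37 (l = 5 - (-38 + 80) = 5 - 1*42 = 5 - 42 = -37)
F = -188/131 (F = 188*(-1/131) = -188/131 ≈ -1.4351)
w(a, Q) = 21 (w(a, Q) = 4 + 17 = 21)
A = 11881
A - w(F, l) = 11881 - 1*21 = 11881 - 21 = 11860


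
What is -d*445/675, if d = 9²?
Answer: -267/5 ≈ -53.400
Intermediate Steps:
d = 81
-d*445/675 = -81*445/675 = -81*445*(1/675) = -81*89/135 = -1*267/5 = -267/5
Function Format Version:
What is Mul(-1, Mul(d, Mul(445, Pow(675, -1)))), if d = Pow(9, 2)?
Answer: Rational(-267, 5) ≈ -53.400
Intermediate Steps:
d = 81
Mul(-1, Mul(d, Mul(445, Pow(675, -1)))) = Mul(-1, Mul(81, Mul(445, Pow(675, -1)))) = Mul(-1, Mul(81, Mul(445, Rational(1, 675)))) = Mul(-1, Mul(81, Rational(89, 135))) = Mul(-1, Rational(267, 5)) = Rational(-267, 5)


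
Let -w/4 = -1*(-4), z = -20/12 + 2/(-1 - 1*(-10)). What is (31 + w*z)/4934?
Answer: 487/44406 ≈ 0.010967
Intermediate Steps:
z = -13/9 (z = -20*1/12 + 2/(-1 + 10) = -5/3 + 2/9 = -13/9 ≈ -1.4444)
w = -16 (w = -(-4)*(-4) = -4*4 = -16)
(31 + w*z)/4934 = (31 - 16*(-13/9))/4934 = (31 + 208/9)*(1/4934) = (487/9)*(1/4934) = 487/44406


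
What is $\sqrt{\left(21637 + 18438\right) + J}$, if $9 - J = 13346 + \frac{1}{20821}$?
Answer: $\frac{\sqrt{11591298407437}}{20821} \approx 163.52$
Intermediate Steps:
$J = - \frac{277689678}{20821}$ ($J = 9 - \left(13346 + \frac{1}{20821}\right) = 9 - \frac{277877067}{20821} = - \frac{277689678}{20821} \approx -13337.0$)
$\sqrt{\left(21637 + 18438\right) + J} = \sqrt{\left(21637 + 18438\right) - \frac{277689678}{20821}} = \sqrt{40075 - \frac{277689678}{20821}} = \sqrt{\frac{556711897}{20821}} = \frac{\sqrt{11591298407437}}{20821}$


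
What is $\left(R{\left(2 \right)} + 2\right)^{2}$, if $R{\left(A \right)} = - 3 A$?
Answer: $16$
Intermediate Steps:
$\left(R{\left(2 \right)} + 2\right)^{2} = \left(\left(-3\right) 2 + 2\right)^{2} = \left(-6 + 2\right)^{2} = \left(-4\right)^{2} = 16$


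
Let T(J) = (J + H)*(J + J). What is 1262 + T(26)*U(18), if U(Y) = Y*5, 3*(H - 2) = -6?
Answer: 122942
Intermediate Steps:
H = 0 (H = 2 + (⅓)*(-6) = 2 - 2 = 0)
U(Y) = 5*Y
T(J) = 2*J² (T(J) = (J + 0)*(J + J) = J*(2*J) = 2*J²)
1262 + T(26)*U(18) = 1262 + (2*26²)*(5*18) = 1262 + (2*676)*90 = 1262 + 1352*90 = 1262 + 121680 = 122942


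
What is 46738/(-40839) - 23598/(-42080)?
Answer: -501508159/859252560 ≈ -0.58366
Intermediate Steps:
46738/(-40839) - 23598/(-42080) = 46738*(-1/40839) - 23598*(-1/42080) = -46738/40839 + 11799/21040 = -501508159/859252560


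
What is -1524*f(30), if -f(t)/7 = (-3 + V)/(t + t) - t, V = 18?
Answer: -317373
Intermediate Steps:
f(t) = 7*t - 105/(2*t) (f(t) = -7*((-3 + 18)/(t + t) - t) = -7*(15/((2*t)) - t) = -7*(15*(1/(2*t)) - t) = -7*(15/(2*t) - t) = -7*(-t + 15/(2*t)) = 7*t - 105/(2*t))
-1524*f(30) = -1524*(7*30 - 105/2/30) = -1524*(210 - 105/2*1/30) = -1524*(210 - 7/4) = -1524*833/4 = -317373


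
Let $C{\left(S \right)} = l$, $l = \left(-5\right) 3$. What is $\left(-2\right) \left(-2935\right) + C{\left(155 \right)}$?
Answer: $5855$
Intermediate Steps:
$l = -15$
$C{\left(S \right)} = -15$
$\left(-2\right) \left(-2935\right) + C{\left(155 \right)} = \left(-2\right) \left(-2935\right) - 15 = 5870 - 15 = 5855$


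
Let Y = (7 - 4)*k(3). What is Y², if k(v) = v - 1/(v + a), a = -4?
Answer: 144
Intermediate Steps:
k(v) = v - 1/(-4 + v) (k(v) = v - 1/(v - 4) = v - 1/(-4 + v))
Y = 12 (Y = (7 - 4)*((-1 + 3² - 4*3)/(-4 + 3)) = 3*((-1 + 9 - 12)/(-1)) = 3*(-1*(-4)) = 3*4 = 12)
Y² = 12² = 144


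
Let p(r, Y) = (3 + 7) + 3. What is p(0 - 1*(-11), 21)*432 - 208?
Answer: 5408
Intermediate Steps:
p(r, Y) = 13 (p(r, Y) = 10 + 3 = 13)
p(0 - 1*(-11), 21)*432 - 208 = 13*432 - 208 = 5616 - 208 = 5408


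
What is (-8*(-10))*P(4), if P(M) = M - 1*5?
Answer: -80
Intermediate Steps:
P(M) = -5 + M (P(M) = M - 5 = -5 + M)
(-8*(-10))*P(4) = (-8*(-10))*(-5 + 4) = 80*(-1) = -80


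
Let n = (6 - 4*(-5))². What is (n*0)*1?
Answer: 0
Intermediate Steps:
n = 676 (n = (6 + 20)² = 26² = 676)
(n*0)*1 = (676*0)*1 = 0*1 = 0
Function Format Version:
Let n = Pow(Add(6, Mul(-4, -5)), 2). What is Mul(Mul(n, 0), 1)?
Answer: 0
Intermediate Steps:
n = 676 (n = Pow(Add(6, 20), 2) = Pow(26, 2) = 676)
Mul(Mul(n, 0), 1) = Mul(Mul(676, 0), 1) = Mul(0, 1) = 0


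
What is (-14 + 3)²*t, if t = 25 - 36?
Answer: -1331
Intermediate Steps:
t = -11
(-14 + 3)²*t = (-14 + 3)²*(-11) = (-11)²*(-11) = 121*(-11) = -1331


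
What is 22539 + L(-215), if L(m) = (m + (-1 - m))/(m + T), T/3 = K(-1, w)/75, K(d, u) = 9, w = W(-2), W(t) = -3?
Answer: 120944299/5366 ≈ 22539.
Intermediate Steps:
w = -3
T = 9/25 (T = 3*(9/75) = 3*(9*(1/75)) = 3*(3/25) = 9/25 ≈ 0.36000)
L(m) = -1/(9/25 + m) (L(m) = (m + (-1 - m))/(m + 9/25) = -1/(9/25 + m))
22539 + L(-215) = 22539 - 25/(9 + 25*(-215)) = 22539 - 25/(9 - 5375) = 22539 - 25/(-5366) = 22539 - 25*(-1/5366) = 22539 + 25/5366 = 120944299/5366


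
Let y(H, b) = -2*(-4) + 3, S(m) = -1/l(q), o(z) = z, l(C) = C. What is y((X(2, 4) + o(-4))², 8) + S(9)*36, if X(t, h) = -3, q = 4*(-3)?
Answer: 14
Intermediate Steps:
q = -12
S(m) = 1/12 (S(m) = -1/(-12) = -1*(-1/12) = 1/12)
y(H, b) = 11 (y(H, b) = 8 + 3 = 11)
y((X(2, 4) + o(-4))², 8) + S(9)*36 = 11 + (1/12)*36 = 11 + 3 = 14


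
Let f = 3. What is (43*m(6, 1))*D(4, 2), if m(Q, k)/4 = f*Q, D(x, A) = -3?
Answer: -9288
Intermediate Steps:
m(Q, k) = 12*Q (m(Q, k) = 4*(3*Q) = 12*Q)
(43*m(6, 1))*D(4, 2) = (43*(12*6))*(-3) = (43*72)*(-3) = 3096*(-3) = -9288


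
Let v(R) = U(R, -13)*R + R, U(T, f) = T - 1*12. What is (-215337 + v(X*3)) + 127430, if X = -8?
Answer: -87067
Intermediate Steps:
U(T, f) = -12 + T (U(T, f) = T - 12 = -12 + T)
v(R) = R + R*(-12 + R) (v(R) = (-12 + R)*R + R = R*(-12 + R) + R = R + R*(-12 + R))
(-215337 + v(X*3)) + 127430 = (-215337 + (-8*3)*(-11 - 8*3)) + 127430 = (-215337 - 24*(-11 - 24)) + 127430 = (-215337 - 24*(-35)) + 127430 = (-215337 + 840) + 127430 = -214497 + 127430 = -87067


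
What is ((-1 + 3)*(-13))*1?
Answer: -26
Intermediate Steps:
((-1 + 3)*(-13))*1 = (2*(-13))*1 = -26*1 = -26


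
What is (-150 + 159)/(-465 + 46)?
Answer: -9/419 ≈ -0.021480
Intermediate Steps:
(-150 + 159)/(-465 + 46) = 9/(-419) = 9*(-1/419) = -9/419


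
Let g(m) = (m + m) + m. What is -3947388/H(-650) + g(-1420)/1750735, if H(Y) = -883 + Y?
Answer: 9402481360/3651533 ≈ 2574.9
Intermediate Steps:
g(m) = 3*m (g(m) = 2*m + m = 3*m)
-3947388/H(-650) + g(-1420)/1750735 = -3947388/(-883 - 650) + (3*(-1420))/1750735 = -3947388/(-1533) - 4260*1/1750735 = -3947388*(-1/1533) - 852/350147 = 1315796/511 - 852/350147 = 9402481360/3651533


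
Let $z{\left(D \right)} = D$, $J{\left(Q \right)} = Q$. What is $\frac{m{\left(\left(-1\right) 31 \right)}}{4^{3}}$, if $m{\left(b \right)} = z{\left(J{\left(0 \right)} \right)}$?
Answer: $0$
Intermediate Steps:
$m{\left(b \right)} = 0$
$\frac{m{\left(\left(-1\right) 31 \right)}}{4^{3}} = \frac{0}{4^{3}} = \frac{0}{64} = 0 \cdot \frac{1}{64} = 0$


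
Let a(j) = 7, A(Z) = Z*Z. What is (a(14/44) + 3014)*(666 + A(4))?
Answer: 2060322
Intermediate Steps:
A(Z) = Z²
(a(14/44) + 3014)*(666 + A(4)) = (7 + 3014)*(666 + 4²) = 3021*(666 + 16) = 3021*682 = 2060322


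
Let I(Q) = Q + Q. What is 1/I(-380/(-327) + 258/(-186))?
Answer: -10137/4562 ≈ -2.2221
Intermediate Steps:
I(Q) = 2*Q
1/I(-380/(-327) + 258/(-186)) = 1/(2*(-380/(-327) + 258/(-186))) = 1/(2*(-380*(-1/327) + 258*(-1/186))) = 1/(2*(380/327 - 43/31)) = 1/(2*(-2281/10137)) = 1/(-4562/10137) = -10137/4562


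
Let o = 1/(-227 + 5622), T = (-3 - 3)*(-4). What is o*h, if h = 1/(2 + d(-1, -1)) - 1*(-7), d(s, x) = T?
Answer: 183/140270 ≈ 0.0013046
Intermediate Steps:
T = 24 (T = -6*(-4) = 24)
o = 1/5395 ≈ 0.00018536
d(s, x) = 24
h = 183/26 (h = 1/(2 + 24) - 1*(-7) = 1/26 + 7 = 183/26 ≈ 7.0385)
o*h = (1/5395)*(183/26) = 183/140270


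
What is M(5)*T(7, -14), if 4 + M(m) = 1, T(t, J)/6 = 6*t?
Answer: -756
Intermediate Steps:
T(t, J) = 36*t (T(t, J) = 6*(6*t) = 36*t)
M(m) = -3 (M(m) = -4 + 1 = -3)
M(5)*T(7, -14) = -108*7 = -3*252 = -756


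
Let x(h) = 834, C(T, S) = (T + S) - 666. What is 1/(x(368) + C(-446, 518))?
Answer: 1/240 ≈ 0.0041667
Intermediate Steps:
C(T, S) = -666 + S + T (C(T, S) = (S + T) - 666 = -666 + S + T)
1/(x(368) + C(-446, 518)) = 1/(834 + (-666 + 518 - 446)) = 1/(834 - 594) = 1/240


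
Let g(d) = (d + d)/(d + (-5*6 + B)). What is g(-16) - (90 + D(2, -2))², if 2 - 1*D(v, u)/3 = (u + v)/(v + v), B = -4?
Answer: -230384/25 ≈ -9215.4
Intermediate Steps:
D(v, u) = 6 - 3*(u + v)/(2*v) (D(v, u) = 6 - 3*(u + v)/(v + v) = 6 - 3*(u + v)/(2*v))
g(d) = 2*d/(-34 + d) (g(d) = (d + d)/(d + (-5*6 - 4)) = (2*d)/(d + (-30 - 4)) = (2*d)/(d - 34) = (2*d)/(-34 + d) = 2*d/(-34 + d))
g(-16) - (90 + D(2, -2))² = 2*(-16)/(-34 - 16) - (90 + (3/2)*(-1*(-2) + 3*2)/2)² = 2*(-16)/(-50) - (90 + (3/2)*(½)*(2 + 6))² = 2*(-16)*(-1/50) - (90 + (3/2)*(½)*8)² = 16/25 - (90 + 6)² = 16/25 - 1*96² = 16/25 - 1*9216 = 16/25 - 9216 = -230384/25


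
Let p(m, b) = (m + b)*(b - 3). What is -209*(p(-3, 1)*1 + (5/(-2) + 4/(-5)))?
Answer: -1463/10 ≈ -146.30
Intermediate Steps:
p(m, b) = (-3 + b)*(b + m) (p(m, b) = (b + m)*(-3 + b) = (-3 + b)*(b + m))
-209*(p(-3, 1)*1 + (5/(-2) + 4/(-5))) = -209*((1² - 3*1 - 3*(-3) + 1*(-3))*1 + (5/(-2) + 4/(-5))) = -209*((1 - 3 + 9 - 3)*1 + (5*(-½) + 4*(-⅕))) = -209*(4*1 + (-5/2 - ⅘)) = -209*(4 - 33/10) = -209*7/10 = -1463/10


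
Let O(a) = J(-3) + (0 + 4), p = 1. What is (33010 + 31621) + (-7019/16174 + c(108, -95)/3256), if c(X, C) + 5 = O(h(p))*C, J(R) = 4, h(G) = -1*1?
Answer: 1701798827145/26331272 ≈ 64630.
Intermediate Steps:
h(G) = -1
O(a) = 8 (O(a) = 4 + (0 + 4) = 4 + 4 = 8)
c(X, C) = -5 + 8*C
(33010 + 31621) + (-7019/16174 + c(108, -95)/3256) = (33010 + 31621) + (-7019/16174 + (-5 + 8*(-95))/3256) = 64631 + (-7019*1/16174 + (-5 - 760)*(1/3256)) = 64631 + (-7019/16174 - 765*1/3256) = 64631 + (-7019/16174 - 765/3256) = 64631 - 17613487/26331272 = 1701798827145/26331272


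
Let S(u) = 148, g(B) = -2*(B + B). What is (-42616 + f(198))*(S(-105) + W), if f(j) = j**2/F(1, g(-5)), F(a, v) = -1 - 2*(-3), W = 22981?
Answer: -4021578004/5 ≈ -8.0432e+8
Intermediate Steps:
g(B) = -4*B
F(a, v) = 5 (F(a, v) = -1 + 6 = 5)
f(j) = j**2/5
(-42616 + f(198))*(S(-105) + W) = (-42616 + (1/5)*198**2)*(148 + 22981) = (-42616 + (1/5)*39204)*23129 = (-42616 + 39204/5)*23129 = -173876/5*23129 = -4021578004/5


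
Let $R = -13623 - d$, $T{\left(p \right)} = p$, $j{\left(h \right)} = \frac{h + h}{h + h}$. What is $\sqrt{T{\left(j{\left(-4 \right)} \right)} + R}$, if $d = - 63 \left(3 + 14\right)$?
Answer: $i \sqrt{12551} \approx 112.03 i$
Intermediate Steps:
$d = -1071$ ($d = \left(-63\right) 17 = -1071$)
$j{\left(h \right)} = 1$ ($j{\left(h \right)} = \frac{2 h}{2 h} = 2 h \frac{1}{2 h} = 1$)
$R = -12552$ ($R = -13623 - -1071 = -13623 + 1071 = -12552$)
$\sqrt{T{\left(j{\left(-4 \right)} \right)} + R} = \sqrt{1 - 12552} = \sqrt{-12551} = i \sqrt{12551}$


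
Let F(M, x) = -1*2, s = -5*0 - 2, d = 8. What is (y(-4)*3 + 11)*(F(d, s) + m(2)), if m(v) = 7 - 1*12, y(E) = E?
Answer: 7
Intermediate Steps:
s = -2 (s = 0 - 2 = -2)
F(M, x) = -2
m(v) = -5 (m(v) = 7 - 12 = -5)
(y(-4)*3 + 11)*(F(d, s) + m(2)) = (-4*3 + 11)*(-2 - 5) = (-12 + 11)*(-7) = -1*(-7) = 7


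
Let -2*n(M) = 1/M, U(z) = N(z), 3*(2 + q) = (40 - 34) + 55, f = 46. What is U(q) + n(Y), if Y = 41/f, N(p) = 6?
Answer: 223/41 ≈ 5.4390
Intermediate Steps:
Y = 41/46 ≈ 0.89130
q = 55/3 (q = -2 + ((40 - 34) + 55)/3 = -2 + (6 + 55)/3 = -2 + (1/3)*61 = -2 + 61/3 = 55/3 ≈ 18.333)
U(z) = 6
n(M) = -1/(2*M)
U(q) + n(Y) = 6 - 1/(2*41/46) = 6 - 1/2*46/41 = 6 - 23/41 = 223/41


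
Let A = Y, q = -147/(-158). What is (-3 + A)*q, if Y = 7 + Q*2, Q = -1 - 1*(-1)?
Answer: 294/79 ≈ 3.7215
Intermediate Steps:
Q = 0 (Q = -1 + 1 = 0)
q = 147/158 (q = -147*(-1/158) = 147/158 ≈ 0.93038)
Y = 7 (Y = 7 + 0*2 = 7 + 0 = 7)
A = 7
(-3 + A)*q = (-3 + 7)*(147/158) = 4*(147/158) = 294/79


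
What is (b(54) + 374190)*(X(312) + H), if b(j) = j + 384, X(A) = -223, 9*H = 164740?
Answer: 20321446108/3 ≈ 6.7738e+9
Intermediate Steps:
H = 164740/9 (H = (⅑)*164740 = 164740/9 ≈ 18304.)
b(j) = 384 + j
(b(54) + 374190)*(X(312) + H) = ((384 + 54) + 374190)*(-223 + 164740/9) = (438 + 374190)*(162733/9) = 374628*(162733/9) = 20321446108/3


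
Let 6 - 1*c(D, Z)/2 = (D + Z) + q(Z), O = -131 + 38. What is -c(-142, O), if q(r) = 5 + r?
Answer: -658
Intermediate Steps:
O = -93
c(D, Z) = 2 - 4*Z - 2*D (c(D, Z) = 12 - 2*((D + Z) + (5 + Z)) = 12 - 2*(5 + D + 2*Z) = 12 + (-10 - 4*Z - 2*D) = 2 - 4*Z - 2*D)
-c(-142, O) = -(2 - 4*(-93) - 2*(-142)) = -(2 + 372 + 284) = -1*658 = -658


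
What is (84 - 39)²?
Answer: 2025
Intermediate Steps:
(84 - 39)² = 45² = 2025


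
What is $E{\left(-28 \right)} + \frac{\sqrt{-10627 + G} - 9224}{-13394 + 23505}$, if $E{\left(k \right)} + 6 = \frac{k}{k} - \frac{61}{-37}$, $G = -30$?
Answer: $- \frac{1595052}{374107} + \frac{i \sqrt{10657}}{10111} \approx -4.2636 + 0.01021 i$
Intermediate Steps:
$E{\left(k \right)} = - \frac{124}{37}$ ($E{\left(k \right)} = -6 + \left(\frac{k}{k} - \frac{61}{-37}\right) = -6 + \left(1 - - \frac{61}{37}\right) = -6 + \left(1 + \frac{61}{37}\right) = -6 + \frac{98}{37} = - \frac{124}{37}$)
$E{\left(-28 \right)} + \frac{\sqrt{-10627 + G} - 9224}{-13394 + 23505} = - \frac{124}{37} + \frac{\sqrt{-10627 - 30} - 9224}{-13394 + 23505} = - \frac{124}{37} + \frac{\sqrt{-10657} - 9224}{10111} = - \frac{124}{37} + \left(i \sqrt{10657} - 9224\right) \frac{1}{10111} = - \frac{124}{37} + \left(-9224 + i \sqrt{10657}\right) \frac{1}{10111} = - \frac{124}{37} - \left(\frac{9224}{10111} - \frac{i \sqrt{10657}}{10111}\right) = - \frac{1595052}{374107} + \frac{i \sqrt{10657}}{10111}$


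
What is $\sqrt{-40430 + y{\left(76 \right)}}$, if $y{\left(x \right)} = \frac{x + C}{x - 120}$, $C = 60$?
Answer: $\frac{2 i \sqrt{1223101}}{11} \approx 201.08 i$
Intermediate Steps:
$y{\left(x \right)} = \frac{60 + x}{-120 + x}$ ($y{\left(x \right)} = \frac{x + 60}{x - 120} = \frac{60 + x}{-120 + x}$)
$\sqrt{-40430 + y{\left(76 \right)}} = \sqrt{-40430 + \frac{60 + 76}{-120 + 76}} = \sqrt{-40430 + \frac{1}{-44} \cdot 136} = \sqrt{-40430 - \frac{34}{11}} = \sqrt{- \frac{444764}{11}} = \frac{2 i \sqrt{1223101}}{11}$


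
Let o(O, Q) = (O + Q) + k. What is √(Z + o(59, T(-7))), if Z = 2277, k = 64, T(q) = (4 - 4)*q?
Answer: 20*√6 ≈ 48.990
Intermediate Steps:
T(q) = 0 (T(q) = 0*q = 0)
o(O, Q) = 64 + O + Q (o(O, Q) = (O + Q) + 64 = 64 + O + Q)
√(Z + o(59, T(-7))) = √(2277 + (64 + 59 + 0)) = √(2277 + 123) = √2400 = 20*√6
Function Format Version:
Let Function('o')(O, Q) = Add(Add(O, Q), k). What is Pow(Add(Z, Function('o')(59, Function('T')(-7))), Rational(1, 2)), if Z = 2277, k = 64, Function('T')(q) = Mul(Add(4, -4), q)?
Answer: Mul(20, Pow(6, Rational(1, 2))) ≈ 48.990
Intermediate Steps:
Function('T')(q) = 0 (Function('T')(q) = Mul(0, q) = 0)
Function('o')(O, Q) = Add(64, O, Q) (Function('o')(O, Q) = Add(Add(O, Q), 64) = Add(64, O, Q))
Pow(Add(Z, Function('o')(59, Function('T')(-7))), Rational(1, 2)) = Pow(Add(2277, Add(64, 59, 0)), Rational(1, 2)) = Pow(Add(2277, 123), Rational(1, 2)) = Pow(2400, Rational(1, 2)) = Mul(20, Pow(6, Rational(1, 2)))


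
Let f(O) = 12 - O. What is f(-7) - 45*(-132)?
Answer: 5959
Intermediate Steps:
f(-7) - 45*(-132) = (12 - 1*(-7)) - 45*(-132) = (12 + 7) + 5940 = 19 + 5940 = 5959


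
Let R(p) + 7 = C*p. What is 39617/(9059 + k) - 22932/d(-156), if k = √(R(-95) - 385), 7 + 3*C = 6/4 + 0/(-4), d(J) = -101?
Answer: 11509071218094/49731813493 - 39617*I*√7842/492394193 ≈ 231.42 - 0.007125*I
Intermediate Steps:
C = -11/6 (C = -7/3 + (6/4 + 0/(-4))/3 = -7/3 + (6*(¼) + 0*(-¼))/3 = -7/3 + (3/2 + 0)/3 = -7/3 + (⅓)*(3/2) = -7/3 + ½ = -11/6 ≈ -1.8333)
R(p) = -7 - 11*p/6
k = I*√7842/6 (k = √((-7 - 11/6*(-95)) - 385) = √((-7 + 1045/6) - 385) = √(1003/6 - 385) = √(-1307/6) = I*√7842/6 ≈ 14.759*I)
39617/(9059 + k) - 22932/d(-156) = 39617/(9059 + I*√7842/6) - 22932/(-101) = 39617/(9059 + I*√7842/6) - 22932*(-1/101) = 39617/(9059 + I*√7842/6) + 22932/101 = 22932/101 + 39617/(9059 + I*√7842/6)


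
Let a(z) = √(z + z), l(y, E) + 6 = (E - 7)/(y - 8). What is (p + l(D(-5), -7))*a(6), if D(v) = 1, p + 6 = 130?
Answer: 240*√3 ≈ 415.69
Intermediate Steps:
p = 124 (p = -6 + 130 = 124)
l(y, E) = -6 + (-7 + E)/(-8 + y) (l(y, E) = -6 + (E - 7)/(y - 8) = -6 + (-7 + E)/(-8 + y))
a(z) = √2*√z (a(z) = √(2*z) = √2*√z)
(p + l(D(-5), -7))*a(6) = (124 + (41 - 7 - 6*1)/(-8 + 1))*(√2*√6) = (124 + (41 - 7 - 6)/(-7))*(2*√3) = (124 - ⅐*28)*(2*√3) = (124 - 4)*(2*√3) = 120*(2*√3) = 240*√3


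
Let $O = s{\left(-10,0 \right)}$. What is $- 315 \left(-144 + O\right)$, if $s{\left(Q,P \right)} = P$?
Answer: $45360$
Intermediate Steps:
$O = 0$
$- 315 \left(-144 + O\right) = - 315 \left(-144 + 0\right) = \left(-315\right) \left(-144\right) = 45360$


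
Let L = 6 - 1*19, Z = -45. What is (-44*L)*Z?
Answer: -25740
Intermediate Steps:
L = -13 (L = 6 - 19 = -13)
(-44*L)*Z = -44*(-13)*(-45) = 572*(-45) = -25740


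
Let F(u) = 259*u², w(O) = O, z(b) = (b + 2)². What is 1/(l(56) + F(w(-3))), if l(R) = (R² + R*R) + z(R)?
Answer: 1/11967 ≈ 8.3563e-5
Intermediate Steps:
z(b) = (2 + b)²
l(R) = (2 + R)² + 2*R² (l(R) = (R² + R*R) + (2 + R)² = (R² + R²) + (2 + R)² = 2*R² + (2 + R)² = (2 + R)² + 2*R²)
1/(l(56) + F(w(-3))) = 1/(((2 + 56)² + 2*56²) + 259*(-3)²) = 1/((58² + 2*3136) + 259*9) = 1/((3364 + 6272) + 2331) = 1/(9636 + 2331) = 1/11967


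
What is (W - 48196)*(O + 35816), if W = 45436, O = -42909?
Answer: 19576680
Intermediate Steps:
(W - 48196)*(O + 35816) = (45436 - 48196)*(-42909 + 35816) = -2760*(-7093) = 19576680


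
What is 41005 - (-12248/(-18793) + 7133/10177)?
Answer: 7842208384440/191256361 ≈ 41004.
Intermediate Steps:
41005 - (-12248/(-18793) + 7133/10177) = 41005 - (-12248*(-1/18793) + 7133*(1/10177)) = 41005 - (12248/18793 + 7133/10177) = 41005 - 1*258698365/191256361 = 41005 - 258698365/191256361 = 7842208384440/191256361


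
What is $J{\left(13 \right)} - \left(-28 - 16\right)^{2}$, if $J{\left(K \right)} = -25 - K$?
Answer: $-1974$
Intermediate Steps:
$J{\left(13 \right)} - \left(-28 - 16\right)^{2} = \left(-25 - 13\right) - \left(-28 - 16\right)^{2} = \left(-25 - 13\right) - \left(-44\right)^{2} = -38 - 1936 = -1974$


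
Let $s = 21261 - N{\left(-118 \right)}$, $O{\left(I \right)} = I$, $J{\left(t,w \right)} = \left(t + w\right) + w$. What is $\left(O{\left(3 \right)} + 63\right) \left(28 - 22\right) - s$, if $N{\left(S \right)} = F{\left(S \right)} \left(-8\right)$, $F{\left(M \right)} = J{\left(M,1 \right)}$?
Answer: $-19937$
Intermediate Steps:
$J{\left(t,w \right)} = t + 2 w$
$F{\left(M \right)} = 2 + M$ ($F{\left(M \right)} = M + 2 \cdot 1 = M + 2 = 2 + M$)
$N{\left(S \right)} = -16 - 8 S$ ($N{\left(S \right)} = \left(2 + S\right) \left(-8\right) = -16 - 8 S$)
$s = 20333$ ($s = 21261 - \left(-16 - -944\right) = 21261 - \left(-16 + 944\right) = 21261 - 928 = 20333$)
$\left(O{\left(3 \right)} + 63\right) \left(28 - 22\right) - s = \left(3 + 63\right) \left(28 - 22\right) - 20333 = 66 \cdot 6 - 20333 = 396 - 20333 = -19937$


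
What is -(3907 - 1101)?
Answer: -2806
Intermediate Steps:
-(3907 - 1101) = -1*2806 = -2806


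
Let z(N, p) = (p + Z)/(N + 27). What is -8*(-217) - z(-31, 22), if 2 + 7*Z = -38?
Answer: 24361/14 ≈ 1740.1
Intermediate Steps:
Z = -40/7 (Z = -2/7 + (1/7)*(-38) = -2/7 - 38/7 = -40/7 ≈ -5.7143)
z(N, p) = (-40/7 + p)/(27 + N) (z(N, p) = (p - 40/7)/(N + 27) = (-40/7 + p)/(27 + N))
-8*(-217) - z(-31, 22) = -8*(-217) - (-40/7 + 22)/(27 - 31) = 1736 - 114/((-4)*7) = 1736 - (-1)*114/(4*7) = 1736 - 1*(-57/14) = 1736 + 57/14 = 24361/14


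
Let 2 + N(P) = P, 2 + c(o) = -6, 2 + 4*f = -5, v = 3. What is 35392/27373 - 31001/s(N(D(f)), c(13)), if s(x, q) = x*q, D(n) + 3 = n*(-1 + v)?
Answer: -846183717/1861364 ≈ -454.60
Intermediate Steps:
f = -7/4 (f = -½ + (¼)*(-5) = -½ - 5/4 = -7/4 ≈ -1.7500)
c(o) = -8 (c(o) = -2 - 6 = -8)
D(n) = -3 + 2*n (D(n) = -3 + n*(-1 + 3) = -3 + n*2 = -3 + 2*n)
N(P) = -2 + P
s(x, q) = q*x
35392/27373 - 31001/s(N(D(f)), c(13)) = 35392/27373 - 31001*(-1/(8*(-2 + (-3 + 2*(-7/4))))) = 35392*(1/27373) - 31001*(-1/(8*(-2 + (-3 - 7/2)))) = 35392/27373 - 31001*(-1/(8*(-2 - 13/2))) = 35392/27373 - 31001/((-8*(-17/2))) = 35392/27373 - 31001/68 = -846183717/1861364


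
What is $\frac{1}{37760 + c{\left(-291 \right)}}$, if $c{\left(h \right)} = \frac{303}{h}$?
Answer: $\frac{97}{3662619} \approx 2.6484 \cdot 10^{-5}$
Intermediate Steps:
$\frac{1}{37760 + c{\left(-291 \right)}} = \frac{1}{37760 + \frac{303}{-291}} = \frac{1}{37760 + 303 \left(- \frac{1}{291}\right)} = \frac{1}{37760 - \frac{101}{97}} = \frac{1}{\frac{3662619}{97}} = \frac{97}{3662619}$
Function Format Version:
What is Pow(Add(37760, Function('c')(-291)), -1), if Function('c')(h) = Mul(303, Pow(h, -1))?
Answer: Rational(97, 3662619) ≈ 2.6484e-5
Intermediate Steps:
Pow(Add(37760, Function('c')(-291)), -1) = Pow(Add(37760, Mul(303, Pow(-291, -1))), -1) = Pow(Add(37760, Mul(303, Rational(-1, 291))), -1) = Pow(Add(37760, Rational(-101, 97)), -1) = Pow(Rational(3662619, 97), -1) = Rational(97, 3662619)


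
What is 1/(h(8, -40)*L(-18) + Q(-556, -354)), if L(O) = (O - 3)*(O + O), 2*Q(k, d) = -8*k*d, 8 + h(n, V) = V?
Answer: -1/823584 ≈ -1.2142e-6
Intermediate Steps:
h(n, V) = -8 + V
Q(k, d) = -4*d*k (Q(k, d) = (-8*k*d)/2 = (-8*d*k)/2 = -4*d*k)
L(O) = 2*O*(-3 + O) (L(O) = (-3 + O)*(2*O) = 2*O*(-3 + O))
1/(h(8, -40)*L(-18) + Q(-556, -354)) = 1/((-8 - 40)*(2*(-18)*(-3 - 18)) - 4*(-354)*(-556)) = 1/(-96*(-18)*(-21) - 787296) = 1/(-48*756 - 787296) = 1/(-36288 - 787296) = 1/(-823584) = -1/823584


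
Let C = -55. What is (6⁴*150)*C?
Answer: -10692000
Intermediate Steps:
(6⁴*150)*C = (6⁴*150)*(-55) = (1296*150)*(-55) = 194400*(-55) = -10692000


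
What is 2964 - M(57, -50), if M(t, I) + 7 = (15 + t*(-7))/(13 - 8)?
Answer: 15239/5 ≈ 3047.8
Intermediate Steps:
M(t, I) = -4 - 7*t/5 (M(t, I) = -7 + (15 + t*(-7))/(13 - 8) = -7 + (15 - 7*t)/5 = -7 + (15 - 7*t)*(⅕) = -7 + (3 - 7*t/5) = -4 - 7*t/5)
2964 - M(57, -50) = 2964 - (-4 - 7/5*57) = 2964 - (-4 - 399/5) = 2964 - 1*(-419/5) = 2964 + 419/5 = 15239/5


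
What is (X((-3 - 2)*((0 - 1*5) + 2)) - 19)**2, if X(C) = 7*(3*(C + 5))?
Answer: 160801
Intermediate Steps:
X(C) = 105 + 21*C (X(C) = 7*(3*(5 + C)) = 7*(15 + 3*C) = 105 + 21*C)
(X((-3 - 2)*((0 - 1*5) + 2)) - 19)**2 = ((105 + 21*((-3 - 2)*((0 - 1*5) + 2))) - 19)**2 = ((105 + 21*(-5*((0 - 5) + 2))) - 19)**2 = ((105 + 21*(-5*(-5 + 2))) - 19)**2 = ((105 + 21*(-5*(-3))) - 19)**2 = ((105 + 21*15) - 19)**2 = ((105 + 315) - 19)**2 = (420 - 19)**2 = 401**2 = 160801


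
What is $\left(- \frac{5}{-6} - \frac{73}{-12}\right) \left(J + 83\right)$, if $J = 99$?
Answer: $\frac{7553}{6} \approx 1258.8$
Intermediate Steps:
$\left(- \frac{5}{-6} - \frac{73}{-12}\right) \left(J + 83\right) = \left(- \frac{5}{-6} - \frac{73}{-12}\right) \left(99 + 83\right) = \left(\left(-5\right) \left(- \frac{1}{6}\right) - - \frac{73}{12}\right) 182 = \left(\frac{5}{6} + \frac{73}{12}\right) 182 = \frac{83}{12} \cdot 182 = \frac{7553}{6}$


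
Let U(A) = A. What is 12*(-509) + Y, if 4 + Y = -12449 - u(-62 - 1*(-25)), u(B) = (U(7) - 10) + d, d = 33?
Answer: -18591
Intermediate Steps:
u(B) = 30 (u(B) = (7 - 10) + 33 = -3 + 33 = 30)
Y = -12483 (Y = -4 + (-12449 - 1*30) = -4 + (-12449 - 30) = -4 - 12479 = -12483)
12*(-509) + Y = 12*(-509) - 12483 = -6108 - 12483 = -18591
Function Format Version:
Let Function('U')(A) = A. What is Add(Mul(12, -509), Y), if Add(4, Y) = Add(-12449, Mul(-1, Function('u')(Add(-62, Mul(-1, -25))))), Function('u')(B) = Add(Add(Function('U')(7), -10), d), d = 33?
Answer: -18591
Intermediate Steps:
Function('u')(B) = 30 (Function('u')(B) = Add(Add(7, -10), 33) = Add(-3, 33) = 30)
Y = -12483 (Y = Add(-4, Add(-12449, Mul(-1, 30))) = Add(-4, Add(-12449, -30)) = Add(-4, -12479) = -12483)
Add(Mul(12, -509), Y) = Add(Mul(12, -509), -12483) = Add(-6108, -12483) = -18591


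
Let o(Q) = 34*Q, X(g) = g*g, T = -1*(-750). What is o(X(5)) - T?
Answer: 100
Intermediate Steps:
T = 750
X(g) = g²
o(X(5)) - T = 34*5² - 1*750 = 34*25 - 750 = 850 - 750 = 100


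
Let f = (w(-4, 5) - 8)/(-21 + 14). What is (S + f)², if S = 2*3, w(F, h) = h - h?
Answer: 2500/49 ≈ 51.020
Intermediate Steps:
w(F, h) = 0
S = 6
f = 8/7 (f = (0 - 8)/(-21 + 14) = -8/(-7) = -8*(-⅐) = 8/7 ≈ 1.1429)
(S + f)² = (6 + 8/7)² = (50/7)² = 2500/49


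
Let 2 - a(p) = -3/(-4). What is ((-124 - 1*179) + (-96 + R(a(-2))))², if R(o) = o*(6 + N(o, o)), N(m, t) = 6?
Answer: 147456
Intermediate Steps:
a(p) = 5/4 (a(p) = 2 - (-3)/(-4) = 2 - (-3)*(-1)/4 = 2 - 1*¾ = 2 - ¾ = 5/4)
R(o) = 12*o (R(o) = o*(6 + 6) = o*12 = 12*o)
((-124 - 1*179) + (-96 + R(a(-2))))² = ((-124 - 1*179) + (-96 + 12*(5/4)))² = ((-124 - 179) + (-96 + 15))² = (-303 - 81)² = (-384)² = 147456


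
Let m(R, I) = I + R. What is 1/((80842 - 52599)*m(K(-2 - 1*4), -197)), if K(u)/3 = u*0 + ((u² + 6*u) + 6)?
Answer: -1/5055497 ≈ -1.9780e-7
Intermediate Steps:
K(u) = 18 + 3*u² + 18*u (K(u) = 3*(u*0 + ((u² + 6*u) + 6)) = 3*(0 + (6 + u² + 6*u)) = 3*(6 + u² + 6*u) = 18 + 3*u² + 18*u)
1/((80842 - 52599)*m(K(-2 - 1*4), -197)) = 1/((80842 - 52599)*(-197 + (18 + 3*(-2 - 1*4)² + 18*(-2 - 1*4)))) = 1/(28243*(-197 + (18 + 3*(-2 - 4)² + 18*(-2 - 4)))) = 1/(28243*(-197 + (18 + 3*(-6)² + 18*(-6)))) = 1/(28243*(-197 + (18 + 3*36 - 108))) = 1/(28243*(-197 + (18 + 108 - 108))) = 1/(28243*(-197 + 18)) = (1/28243)/(-179) = (1/28243)*(-1/179) = -1/5055497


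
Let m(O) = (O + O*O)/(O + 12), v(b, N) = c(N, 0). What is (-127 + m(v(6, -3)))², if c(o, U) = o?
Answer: 143641/9 ≈ 15960.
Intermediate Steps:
v(b, N) = N
m(O) = (O + O²)/(12 + O)
(-127 + m(v(6, -3)))² = (-127 - 3*(1 - 3)/(12 - 3))² = (-127 - 3*(-2)/9)² = (-127 - 3*⅑*(-2))² = (-127 + ⅔)² = (-379/3)² = 143641/9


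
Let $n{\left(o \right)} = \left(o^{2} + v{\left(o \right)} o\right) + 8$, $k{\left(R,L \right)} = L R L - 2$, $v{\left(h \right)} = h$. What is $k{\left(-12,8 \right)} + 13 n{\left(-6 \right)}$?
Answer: $270$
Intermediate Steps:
$k{\left(R,L \right)} = -2 + R L^{2}$ ($k{\left(R,L \right)} = R L^{2} - 2 = -2 + R L^{2}$)
$n{\left(o \right)} = 8 + 2 o^{2}$ ($n{\left(o \right)} = \left(o^{2} + o o\right) + 8 = \left(o^{2} + o^{2}\right) + 8 = 2 o^{2} + 8 = 8 + 2 o^{2}$)
$k{\left(-12,8 \right)} + 13 n{\left(-6 \right)} = \left(-2 - 12 \cdot 8^{2}\right) + 13 \left(8 + 2 \left(-6\right)^{2}\right) = \left(-2 - 768\right) + 13 \left(8 + 2 \cdot 36\right) = \left(-2 - 768\right) + 13 \left(8 + 72\right) = -770 + 13 \cdot 80 = -770 + 1040 = 270$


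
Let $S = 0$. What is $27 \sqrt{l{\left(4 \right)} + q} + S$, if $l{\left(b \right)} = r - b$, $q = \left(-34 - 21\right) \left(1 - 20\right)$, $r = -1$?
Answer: $108 \sqrt{65} \approx 870.72$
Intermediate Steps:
$q = 1045$ ($q = \left(-55\right) \left(-19\right) = 1045$)
$l{\left(b \right)} = -1 - b$
$27 \sqrt{l{\left(4 \right)} + q} + S = 27 \sqrt{\left(-1 - 4\right) + 1045} + 0 = 27 \sqrt{-5 + 1045} + 0 = 27 \sqrt{1040} + 0 = 27 \cdot 4 \sqrt{65} + 0 = 108 \sqrt{65} + 0 = 108 \sqrt{65}$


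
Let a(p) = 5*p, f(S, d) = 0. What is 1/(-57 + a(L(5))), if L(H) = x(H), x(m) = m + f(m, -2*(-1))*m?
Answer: -1/32 ≈ -0.031250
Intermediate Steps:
x(m) = m (x(m) = m + 0*m = m + 0 = m)
L(H) = H
1/(-57 + a(L(5))) = 1/(-57 + 5*5) = 1/(-57 + 25) = 1/(-32) = -1/32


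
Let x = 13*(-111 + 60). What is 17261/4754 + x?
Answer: -3134641/4754 ≈ -659.37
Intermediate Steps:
x = -663 (x = 13*(-51) = -663)
17261/4754 + x = 17261/4754 - 663 = -3134641/4754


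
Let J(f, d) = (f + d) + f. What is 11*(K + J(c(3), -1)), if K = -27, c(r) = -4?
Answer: -396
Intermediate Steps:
J(f, d) = d + 2*f (J(f, d) = (d + f) + f = d + 2*f)
11*(K + J(c(3), -1)) = 11*(-27 + (-1 + 2*(-4))) = 11*(-27 + (-1 - 8)) = 11*(-27 - 9) = 11*(-36) = -396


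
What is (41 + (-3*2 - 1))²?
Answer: 1156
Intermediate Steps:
(41 + (-3*2 - 1))² = (41 + (-6 - 1))² = (41 - 7)² = 34² = 1156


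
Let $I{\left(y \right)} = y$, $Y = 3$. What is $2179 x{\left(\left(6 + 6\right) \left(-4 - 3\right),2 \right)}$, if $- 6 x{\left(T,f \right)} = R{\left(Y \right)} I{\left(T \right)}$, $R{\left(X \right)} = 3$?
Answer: $91518$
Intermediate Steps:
$x{\left(T,f \right)} = - \frac{T}{2}$ ($x{\left(T,f \right)} = - \frac{3 T}{6} = - \frac{T}{2}$)
$2179 x{\left(\left(6 + 6\right) \left(-4 - 3\right),2 \right)} = 2179 \left(- \frac{\left(6 + 6\right) \left(-4 - 3\right)}{2}\right) = 2179 \left(- \frac{12 \left(-7\right)}{2}\right) = 2179 \left(\left(- \frac{1}{2}\right) \left(-84\right)\right) = 2179 \cdot 42 = 91518$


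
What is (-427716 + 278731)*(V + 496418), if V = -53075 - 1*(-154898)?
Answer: -89128935385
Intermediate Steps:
V = 101823 (V = -53075 + 154898 = 101823)
(-427716 + 278731)*(V + 496418) = (-427716 + 278731)*(101823 + 496418) = -148985*598241 = -89128935385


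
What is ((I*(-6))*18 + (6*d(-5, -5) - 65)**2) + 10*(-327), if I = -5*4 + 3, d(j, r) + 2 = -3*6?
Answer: 32791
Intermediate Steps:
d(j, r) = -20 (d(j, r) = -2 - 3*6 = -2 - 18 = -20)
I = -17 (I = -20 + 3 = -17)
((I*(-6))*18 + (6*d(-5, -5) - 65)**2) + 10*(-327) = (-17*(-6)*18 + (6*(-20) - 65)**2) + 10*(-327) = (102*18 + (-120 - 65)**2) - 3270 = (1836 + (-185)**2) - 3270 = (1836 + 34225) - 3270 = 36061 - 3270 = 32791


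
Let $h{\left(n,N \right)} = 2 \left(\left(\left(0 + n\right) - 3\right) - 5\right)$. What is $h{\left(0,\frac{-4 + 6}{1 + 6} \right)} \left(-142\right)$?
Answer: $2272$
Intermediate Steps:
$h{\left(n,N \right)} = -16 + 2 n$ ($h{\left(n,N \right)} = 2 \left(\left(n - 3\right) - 5\right) = 2 \left(\left(-3 + n\right) - 5\right) = 2 \left(-8 + n\right) = -16 + 2 n$)
$h{\left(0,\frac{-4 + 6}{1 + 6} \right)} \left(-142\right) = \left(-16 + 2 \cdot 0\right) \left(-142\right) = \left(-16 + 0\right) \left(-142\right) = \left(-16\right) \left(-142\right) = 2272$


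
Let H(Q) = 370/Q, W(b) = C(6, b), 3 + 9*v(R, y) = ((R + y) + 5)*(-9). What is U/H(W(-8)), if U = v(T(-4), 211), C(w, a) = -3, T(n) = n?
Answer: 637/370 ≈ 1.7216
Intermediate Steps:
v(R, y) = -16/3 - R - y (v(R, y) = -1/3 + (((R + y) + 5)*(-9))/9 = -1/3 + ((5 + R + y)*(-9))/9 = -1/3 + (-45 - 9*R - 9*y)/9 = -1/3 + (-5 - R - y) = -16/3 - R - y)
W(b) = -3
U = -637/3 (U = -16/3 - 1*(-4) - 1*211 = -16/3 + 4 - 211 = -637/3 ≈ -212.33)
U/H(W(-8)) = -637/(3*(370/(-3))) = -637/(3*(370*(-1/3))) = -637/(3*(-370/3)) = -637/3*(-3/370) = 637/370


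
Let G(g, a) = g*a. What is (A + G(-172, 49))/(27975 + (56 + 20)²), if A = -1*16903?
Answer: -25331/33751 ≈ -0.75053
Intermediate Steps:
A = -16903
G(g, a) = a*g
(A + G(-172, 49))/(27975 + (56 + 20)²) = (-16903 + 49*(-172))/(27975 + (56 + 20)²) = (-16903 - 8428)/(27975 + 76²) = -25331/(27975 + 5776) = -25331/33751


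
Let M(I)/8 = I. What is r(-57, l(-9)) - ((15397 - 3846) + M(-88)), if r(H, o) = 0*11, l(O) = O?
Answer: -10847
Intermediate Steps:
M(I) = 8*I
r(H, o) = 0
r(-57, l(-9)) - ((15397 - 3846) + M(-88)) = 0 - ((15397 - 3846) + 8*(-88)) = 0 - (11551 - 704) = 0 - 1*10847 = 0 - 10847 = -10847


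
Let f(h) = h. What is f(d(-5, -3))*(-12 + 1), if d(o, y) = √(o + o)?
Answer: -11*I*√10 ≈ -34.785*I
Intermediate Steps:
d(o, y) = √2*√o (d(o, y) = √(2*o) = √2*√o)
f(d(-5, -3))*(-12 + 1) = (√2*√(-5))*(-12 + 1) = (√2*(I*√5))*(-11) = (I*√10)*(-11) = -11*I*√10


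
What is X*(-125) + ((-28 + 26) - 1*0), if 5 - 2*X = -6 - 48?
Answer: -7379/2 ≈ -3689.5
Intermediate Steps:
X = 59/2 (X = 5/2 - (-6 - 48)/2 = 5/2 - ½*(-54) = 5/2 + 27 = 59/2 ≈ 29.500)
X*(-125) + ((-28 + 26) - 1*0) = (59/2)*(-125) + ((-28 + 26) - 1*0) = -7375/2 + (-2 + 0) = -7375/2 - 2 = -7379/2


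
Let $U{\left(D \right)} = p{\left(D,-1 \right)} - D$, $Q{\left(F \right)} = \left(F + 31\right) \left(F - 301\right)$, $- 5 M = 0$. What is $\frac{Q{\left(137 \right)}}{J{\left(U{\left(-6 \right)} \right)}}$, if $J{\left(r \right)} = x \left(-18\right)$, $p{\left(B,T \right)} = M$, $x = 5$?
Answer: $\frac{4592}{15} \approx 306.13$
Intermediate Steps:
$M = 0$ ($M = \left(- \frac{1}{5}\right) 0 = 0$)
$p{\left(B,T \right)} = 0$
$Q{\left(F \right)} = \left(-301 + F\right) \left(31 + F\right)$ ($Q{\left(F \right)} = \left(31 + F\right) \left(-301 + F\right) = \left(-301 + F\right) \left(31 + F\right)$)
$U{\left(D \right)} = - D$ ($U{\left(D \right)} = 0 - D = - D$)
$J{\left(r \right)} = -90$ ($J{\left(r \right)} = 5 \left(-18\right) = -90$)
$\frac{Q{\left(137 \right)}}{J{\left(U{\left(-6 \right)} \right)}} = \frac{-9331 + 137^{2} - 36990}{-90} = \left(-9331 + 18769 - 36990\right) \left(- \frac{1}{90}\right) = \left(-27552\right) \left(- \frac{1}{90}\right) = \frac{4592}{15}$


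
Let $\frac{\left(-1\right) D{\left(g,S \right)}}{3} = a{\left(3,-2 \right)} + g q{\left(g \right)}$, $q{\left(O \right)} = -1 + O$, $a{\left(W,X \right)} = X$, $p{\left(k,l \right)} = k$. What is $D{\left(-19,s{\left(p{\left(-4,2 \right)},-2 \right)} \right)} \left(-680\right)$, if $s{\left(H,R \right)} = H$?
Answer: $771120$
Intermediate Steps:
$D{\left(g,S \right)} = 6 - 3 g \left(-1 + g\right)$ ($D{\left(g,S \right)} = - 3 \left(-2 + g \left(-1 + g\right)\right) = 6 - 3 g \left(-1 + g\right)$)
$D{\left(-19,s{\left(p{\left(-4,2 \right)},-2 \right)} \right)} \left(-680\right) = \left(6 - - 57 \left(-1 - 19\right)\right) \left(-680\right) = \left(6 - \left(-57\right) \left(-20\right)\right) \left(-680\right) = \left(6 - 1140\right) \left(-680\right) = \left(-1134\right) \left(-680\right) = 771120$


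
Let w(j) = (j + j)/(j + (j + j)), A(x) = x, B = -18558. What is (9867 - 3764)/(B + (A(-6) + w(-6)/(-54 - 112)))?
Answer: -1519647/4622437 ≈ -0.32875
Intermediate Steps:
w(j) = 2/3 (w(j) = (2*j)/(j + 2*j) = (2*j)/((3*j)) = (2*j)*(1/(3*j)) = 2/3)
(9867 - 3764)/(B + (A(-6) + w(-6)/(-54 - 112))) = (9867 - 3764)/(-18558 + (-6 + (2/3)/(-54 - 112))) = 6103/(-18558 + (-6 + (2/3)/(-166))) = 6103/(-18558 + (-6 - 1/166*2/3)) = 6103/(-18558 + (-6 - 1/249)) = 6103/(-18558 - 1495/249) = 6103/(-4622437/249) = 6103*(-249/4622437) = -1519647/4622437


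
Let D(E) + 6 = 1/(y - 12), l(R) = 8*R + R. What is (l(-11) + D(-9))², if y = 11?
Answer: 11236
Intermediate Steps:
l(R) = 9*R
D(E) = -7 (D(E) = -6 + 1/(11 - 12) = -6 + 1/(-1) = -6 - 1 = -7)
(l(-11) + D(-9))² = (9*(-11) - 7)² = (-99 - 7)² = (-106)² = 11236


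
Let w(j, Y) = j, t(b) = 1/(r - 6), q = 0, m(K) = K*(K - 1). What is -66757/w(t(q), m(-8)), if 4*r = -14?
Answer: 1268383/2 ≈ 6.3419e+5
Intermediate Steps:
m(K) = K*(-1 + K)
r = -7/2 (r = (1/4)*(-14) = -7/2 ≈ -3.5000)
t(b) = -2/19 (t(b) = 1/(-7/2 - 6) = 1/(-19/2) = -2/19)
-66757/w(t(q), m(-8)) = -66757/(-2/19) = -66757*(-19/2) = 1268383/2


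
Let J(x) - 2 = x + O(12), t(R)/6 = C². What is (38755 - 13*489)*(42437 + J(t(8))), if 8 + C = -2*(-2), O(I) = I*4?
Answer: 1379604034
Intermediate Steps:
O(I) = 4*I
C = -4 (C = -8 - 2*(-2) = -8 + 4 = -4)
t(R) = 96 (t(R) = 6*(-4)² = 6*16 = 96)
J(x) = 50 + x (J(x) = 2 + (x + 4*12) = 2 + (x + 48) = 2 + (48 + x) = 50 + x)
(38755 - 13*489)*(42437 + J(t(8))) = (38755 - 13*489)*(42437 + (50 + 96)) = (38755 - 6357)*(42437 + 146) = 32398*42583 = 1379604034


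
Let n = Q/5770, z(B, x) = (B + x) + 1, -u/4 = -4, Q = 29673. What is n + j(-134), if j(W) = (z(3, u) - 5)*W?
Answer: -11568027/5770 ≈ -2004.9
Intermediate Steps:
u = 16 (u = -4*(-4) = 16)
z(B, x) = 1 + B + x
n = 29673/5770 ≈ 5.1426
j(W) = 15*W (j(W) = ((1 + 3 + 16) - 5)*W = (20 - 5)*W = 15*W)
n + j(-134) = 29673/5770 + 15*(-134) = 29673/5770 - 2010 = -11568027/5770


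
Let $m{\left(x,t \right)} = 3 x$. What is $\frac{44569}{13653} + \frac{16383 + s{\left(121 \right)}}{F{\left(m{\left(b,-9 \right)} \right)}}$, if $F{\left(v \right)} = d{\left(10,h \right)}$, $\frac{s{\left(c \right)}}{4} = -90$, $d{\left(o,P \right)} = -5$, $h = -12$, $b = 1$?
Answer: $- \frac{218539174}{68265} \approx -3201.3$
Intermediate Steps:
$s{\left(c \right)} = -360$ ($s{\left(c \right)} = 4 \left(-90\right) = -360$)
$F{\left(v \right)} = -5$
$\frac{44569}{13653} + \frac{16383 + s{\left(121 \right)}}{F{\left(m{\left(b,-9 \right)} \right)}} = \frac{44569}{13653} + \frac{16383 - 360}{-5} = 44569 \cdot \frac{1}{13653} + 16023 \left(- \frac{1}{5}\right) = \frac{44569}{13653} - \frac{16023}{5} = - \frac{218539174}{68265}$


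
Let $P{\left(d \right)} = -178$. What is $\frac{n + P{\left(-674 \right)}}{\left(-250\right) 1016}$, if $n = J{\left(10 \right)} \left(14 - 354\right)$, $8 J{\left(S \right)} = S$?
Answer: $\frac{603}{254000} \approx 0.002374$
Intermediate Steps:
$J{\left(S \right)} = \frac{S}{8}$
$n = -425$ ($n = \frac{1}{8} \cdot 10 \left(14 - 354\right) = \frac{5}{4} \left(-340\right) = -425$)
$\frac{n + P{\left(-674 \right)}}{\left(-250\right) 1016} = \frac{-425 - 178}{\left(-250\right) 1016} = - \frac{603}{-254000} = \left(-603\right) \left(- \frac{1}{254000}\right) = \frac{603}{254000}$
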